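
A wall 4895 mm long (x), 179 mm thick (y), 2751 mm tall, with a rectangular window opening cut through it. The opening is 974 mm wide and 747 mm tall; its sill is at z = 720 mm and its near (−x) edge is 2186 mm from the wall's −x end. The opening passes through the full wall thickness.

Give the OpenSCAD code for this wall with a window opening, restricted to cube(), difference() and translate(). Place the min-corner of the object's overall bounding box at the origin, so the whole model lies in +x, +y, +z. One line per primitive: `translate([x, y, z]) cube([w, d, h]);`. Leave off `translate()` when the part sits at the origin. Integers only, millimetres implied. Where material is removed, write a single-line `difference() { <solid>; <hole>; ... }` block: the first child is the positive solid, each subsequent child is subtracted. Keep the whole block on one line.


difference() { cube([4895, 179, 2751]); translate([2186, 0, 720]) cube([974, 179, 747]); }


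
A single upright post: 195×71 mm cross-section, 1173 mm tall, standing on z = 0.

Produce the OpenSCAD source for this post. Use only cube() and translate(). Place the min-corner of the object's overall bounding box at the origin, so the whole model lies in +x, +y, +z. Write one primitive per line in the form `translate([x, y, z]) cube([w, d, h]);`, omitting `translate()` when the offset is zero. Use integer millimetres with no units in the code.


cube([195, 71, 1173]);


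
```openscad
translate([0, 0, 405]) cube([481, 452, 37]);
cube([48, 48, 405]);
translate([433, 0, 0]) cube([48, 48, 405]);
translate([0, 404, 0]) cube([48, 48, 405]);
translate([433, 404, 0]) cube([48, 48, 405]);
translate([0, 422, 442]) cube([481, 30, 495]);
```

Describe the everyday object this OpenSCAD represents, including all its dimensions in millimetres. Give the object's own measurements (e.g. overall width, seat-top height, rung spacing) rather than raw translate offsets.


A chair. The seat is a 481×452×37 mm slab with its top at z = 442 mm, on four 48×48 mm corner legs (flush with the seat edges, standing on z = 0). A flat backrest 30 mm thick, 495 mm tall, spans the full seat width and rises from the seat top along its +y edge, rear face flush with the rear of the seat.


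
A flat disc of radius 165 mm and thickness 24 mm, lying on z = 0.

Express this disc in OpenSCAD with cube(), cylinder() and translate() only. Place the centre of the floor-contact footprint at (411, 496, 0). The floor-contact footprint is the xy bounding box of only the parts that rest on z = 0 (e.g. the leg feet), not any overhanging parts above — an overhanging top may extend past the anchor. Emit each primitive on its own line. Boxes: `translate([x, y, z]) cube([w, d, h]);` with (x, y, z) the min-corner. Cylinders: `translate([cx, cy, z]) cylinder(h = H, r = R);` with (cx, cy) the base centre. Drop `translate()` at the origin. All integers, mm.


translate([411, 496, 0]) cylinder(h = 24, r = 165);


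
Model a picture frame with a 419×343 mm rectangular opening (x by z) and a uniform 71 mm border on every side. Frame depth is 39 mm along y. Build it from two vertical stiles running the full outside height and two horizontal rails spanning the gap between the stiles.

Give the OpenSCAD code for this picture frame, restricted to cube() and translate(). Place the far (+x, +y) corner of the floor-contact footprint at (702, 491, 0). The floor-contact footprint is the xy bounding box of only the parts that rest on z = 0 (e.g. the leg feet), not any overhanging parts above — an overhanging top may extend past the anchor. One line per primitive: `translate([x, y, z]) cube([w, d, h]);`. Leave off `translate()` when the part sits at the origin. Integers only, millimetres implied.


translate([141, 452, 0]) cube([71, 39, 485]);
translate([631, 452, 0]) cube([71, 39, 485]);
translate([212, 452, 0]) cube([419, 39, 71]);
translate([212, 452, 414]) cube([419, 39, 71]);


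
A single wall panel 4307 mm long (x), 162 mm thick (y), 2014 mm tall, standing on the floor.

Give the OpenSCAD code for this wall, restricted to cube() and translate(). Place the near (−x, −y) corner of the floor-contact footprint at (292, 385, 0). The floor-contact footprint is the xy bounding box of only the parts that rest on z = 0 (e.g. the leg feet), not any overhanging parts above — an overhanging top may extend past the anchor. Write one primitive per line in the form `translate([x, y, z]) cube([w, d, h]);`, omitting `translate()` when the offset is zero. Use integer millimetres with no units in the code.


translate([292, 385, 0]) cube([4307, 162, 2014]);


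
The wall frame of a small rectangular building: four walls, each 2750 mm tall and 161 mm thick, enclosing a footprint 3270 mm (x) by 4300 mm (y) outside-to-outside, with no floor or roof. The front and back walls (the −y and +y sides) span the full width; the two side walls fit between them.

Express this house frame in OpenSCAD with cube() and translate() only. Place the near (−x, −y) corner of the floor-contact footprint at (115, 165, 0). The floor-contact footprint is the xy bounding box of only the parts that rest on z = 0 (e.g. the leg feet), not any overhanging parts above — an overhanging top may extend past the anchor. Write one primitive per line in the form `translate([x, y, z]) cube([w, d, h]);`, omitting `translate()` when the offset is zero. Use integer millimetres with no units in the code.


translate([115, 165, 0]) cube([3270, 161, 2750]);
translate([115, 4304, 0]) cube([3270, 161, 2750]);
translate([115, 326, 0]) cube([161, 3978, 2750]);
translate([3224, 326, 0]) cube([161, 3978, 2750]);


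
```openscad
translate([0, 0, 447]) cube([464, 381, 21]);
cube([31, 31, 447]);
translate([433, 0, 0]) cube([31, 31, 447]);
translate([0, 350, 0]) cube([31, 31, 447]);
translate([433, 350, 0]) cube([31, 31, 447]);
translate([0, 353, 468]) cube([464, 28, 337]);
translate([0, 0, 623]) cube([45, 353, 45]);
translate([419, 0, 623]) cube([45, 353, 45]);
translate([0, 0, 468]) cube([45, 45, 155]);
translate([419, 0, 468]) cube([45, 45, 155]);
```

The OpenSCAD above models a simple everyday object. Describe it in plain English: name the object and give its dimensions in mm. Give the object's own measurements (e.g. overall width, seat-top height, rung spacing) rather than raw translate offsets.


A chair. The seat is a 464×381×21 mm slab with its top at z = 468 mm, on four 31×31 mm corner legs (flush with the seat edges, standing on z = 0). A flat backrest 28 mm thick, 337 mm tall, spans the full seat width and rises from the seat top along its +y edge, rear face flush with the rear of the seat. Two armrests of 45×45 mm section run along each side from the seat's front edge to the front of the backrest, top faces 200 mm above the seat top and outer faces flush with the seat's x-edges; a 45×45 mm post under the front of each armrest stands on the seat at the front corner.


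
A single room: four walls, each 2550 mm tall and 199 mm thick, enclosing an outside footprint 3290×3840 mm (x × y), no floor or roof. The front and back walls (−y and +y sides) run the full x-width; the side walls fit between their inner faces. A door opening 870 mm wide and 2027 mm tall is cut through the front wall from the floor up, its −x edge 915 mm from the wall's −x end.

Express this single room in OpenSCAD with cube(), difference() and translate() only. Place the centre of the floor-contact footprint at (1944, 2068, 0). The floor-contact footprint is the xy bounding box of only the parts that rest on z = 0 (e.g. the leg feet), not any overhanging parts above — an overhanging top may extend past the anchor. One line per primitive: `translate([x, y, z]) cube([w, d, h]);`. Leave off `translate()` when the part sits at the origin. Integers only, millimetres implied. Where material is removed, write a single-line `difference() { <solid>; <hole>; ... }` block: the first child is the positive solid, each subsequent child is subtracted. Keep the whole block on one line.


difference() { translate([299, 148, 0]) cube([3290, 199, 2550]); translate([1214, 148, 0]) cube([870, 199, 2027]); }
translate([299, 3789, 0]) cube([3290, 199, 2550]);
translate([299, 347, 0]) cube([199, 3442, 2550]);
translate([3390, 347, 0]) cube([199, 3442, 2550]);


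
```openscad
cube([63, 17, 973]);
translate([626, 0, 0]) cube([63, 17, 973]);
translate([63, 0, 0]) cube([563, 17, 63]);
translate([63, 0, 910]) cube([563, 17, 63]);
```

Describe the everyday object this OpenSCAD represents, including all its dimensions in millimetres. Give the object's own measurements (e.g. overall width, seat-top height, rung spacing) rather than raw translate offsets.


A rectangular picture frame lying in the x–z plane (depth along y). The opening is 563 mm wide (x) by 847 mm tall (z), surrounded by a border 63 mm wide on all four sides. The frame is 17 mm deep and is made of two full-height vertical stiles with two horizontal rails fitted between them.


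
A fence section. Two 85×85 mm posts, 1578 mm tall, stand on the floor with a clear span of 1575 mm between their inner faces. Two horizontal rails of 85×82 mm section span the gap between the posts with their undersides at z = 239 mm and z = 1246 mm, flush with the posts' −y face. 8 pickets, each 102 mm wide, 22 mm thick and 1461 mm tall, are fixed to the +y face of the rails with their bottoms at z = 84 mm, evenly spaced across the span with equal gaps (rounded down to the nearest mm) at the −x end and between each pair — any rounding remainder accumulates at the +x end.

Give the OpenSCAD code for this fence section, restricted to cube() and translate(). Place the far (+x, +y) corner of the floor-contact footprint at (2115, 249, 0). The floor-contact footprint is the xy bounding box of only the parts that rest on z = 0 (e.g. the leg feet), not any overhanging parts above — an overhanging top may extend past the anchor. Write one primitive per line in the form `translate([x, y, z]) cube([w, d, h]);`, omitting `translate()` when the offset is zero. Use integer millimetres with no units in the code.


translate([370, 164, 0]) cube([85, 85, 1578]);
translate([2030, 164, 0]) cube([85, 85, 1578]);
translate([455, 164, 239]) cube([1575, 85, 82]);
translate([455, 164, 1246]) cube([1575, 85, 82]);
translate([539, 249, 84]) cube([102, 22, 1461]);
translate([725, 249, 84]) cube([102, 22, 1461]);
translate([911, 249, 84]) cube([102, 22, 1461]);
translate([1097, 249, 84]) cube([102, 22, 1461]);
translate([1283, 249, 84]) cube([102, 22, 1461]);
translate([1469, 249, 84]) cube([102, 22, 1461]);
translate([1655, 249, 84]) cube([102, 22, 1461]);
translate([1841, 249, 84]) cube([102, 22, 1461]);


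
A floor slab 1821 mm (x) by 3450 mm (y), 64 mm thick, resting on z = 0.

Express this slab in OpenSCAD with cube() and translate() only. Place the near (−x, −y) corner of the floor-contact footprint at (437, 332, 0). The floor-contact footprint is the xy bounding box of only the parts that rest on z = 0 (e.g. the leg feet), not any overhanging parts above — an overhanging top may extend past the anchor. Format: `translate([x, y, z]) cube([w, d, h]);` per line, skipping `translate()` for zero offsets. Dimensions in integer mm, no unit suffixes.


translate([437, 332, 0]) cube([1821, 3450, 64]);


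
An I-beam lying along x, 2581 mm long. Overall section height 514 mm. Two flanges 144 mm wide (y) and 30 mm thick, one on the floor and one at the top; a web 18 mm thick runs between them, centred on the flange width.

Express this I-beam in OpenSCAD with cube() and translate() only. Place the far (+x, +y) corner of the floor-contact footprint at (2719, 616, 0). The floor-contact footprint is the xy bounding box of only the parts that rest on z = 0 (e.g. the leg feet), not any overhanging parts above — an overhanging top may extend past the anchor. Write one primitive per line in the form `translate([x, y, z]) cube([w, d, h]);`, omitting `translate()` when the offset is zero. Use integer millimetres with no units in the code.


translate([138, 472, 0]) cube([2581, 144, 30]);
translate([138, 535, 30]) cube([2581, 18, 454]);
translate([138, 472, 484]) cube([2581, 144, 30]);


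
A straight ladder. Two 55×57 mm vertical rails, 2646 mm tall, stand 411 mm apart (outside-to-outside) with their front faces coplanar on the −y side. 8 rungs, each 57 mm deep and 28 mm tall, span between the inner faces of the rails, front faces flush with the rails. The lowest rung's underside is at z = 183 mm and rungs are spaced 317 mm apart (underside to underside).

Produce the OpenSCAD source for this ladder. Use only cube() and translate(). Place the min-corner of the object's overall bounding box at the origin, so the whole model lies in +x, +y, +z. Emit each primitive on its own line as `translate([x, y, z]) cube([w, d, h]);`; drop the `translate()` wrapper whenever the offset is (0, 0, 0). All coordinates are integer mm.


cube([55, 57, 2646]);
translate([356, 0, 0]) cube([55, 57, 2646]);
translate([55, 0, 183]) cube([301, 57, 28]);
translate([55, 0, 500]) cube([301, 57, 28]);
translate([55, 0, 817]) cube([301, 57, 28]);
translate([55, 0, 1134]) cube([301, 57, 28]);
translate([55, 0, 1451]) cube([301, 57, 28]);
translate([55, 0, 1768]) cube([301, 57, 28]);
translate([55, 0, 2085]) cube([301, 57, 28]);
translate([55, 0, 2402]) cube([301, 57, 28]);


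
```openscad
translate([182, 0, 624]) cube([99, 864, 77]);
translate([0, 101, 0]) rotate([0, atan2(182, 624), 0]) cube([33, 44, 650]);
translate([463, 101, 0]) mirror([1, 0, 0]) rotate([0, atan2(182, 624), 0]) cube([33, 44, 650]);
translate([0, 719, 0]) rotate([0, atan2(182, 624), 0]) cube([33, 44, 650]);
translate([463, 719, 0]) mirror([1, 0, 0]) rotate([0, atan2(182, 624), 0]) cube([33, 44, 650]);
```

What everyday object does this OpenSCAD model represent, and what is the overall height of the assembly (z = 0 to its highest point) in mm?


A sawhorse. The overall height is 701 mm.

A beam across two mirrored pairs of raked legs — a sawhorse. The beam's underside is at z = 624 (matching the legs' vertical rise in atan2(182, 624)) and the beam is 77 mm tall, so its top is at 624 + 77 = 701 mm. The raked legs top out at the beam's underside, so that is the highest point.


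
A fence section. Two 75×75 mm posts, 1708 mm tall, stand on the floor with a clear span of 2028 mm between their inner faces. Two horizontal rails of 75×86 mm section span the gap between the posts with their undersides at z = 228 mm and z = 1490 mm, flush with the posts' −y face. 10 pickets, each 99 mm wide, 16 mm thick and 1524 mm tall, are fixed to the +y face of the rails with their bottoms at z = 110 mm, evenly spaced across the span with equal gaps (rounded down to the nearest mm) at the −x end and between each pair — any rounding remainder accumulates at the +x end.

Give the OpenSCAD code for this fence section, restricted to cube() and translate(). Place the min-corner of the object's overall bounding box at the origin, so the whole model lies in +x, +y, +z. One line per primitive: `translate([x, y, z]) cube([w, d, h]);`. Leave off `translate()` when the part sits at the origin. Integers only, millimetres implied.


cube([75, 75, 1708]);
translate([2103, 0, 0]) cube([75, 75, 1708]);
translate([75, 0, 228]) cube([2028, 75, 86]);
translate([75, 0, 1490]) cube([2028, 75, 86]);
translate([169, 75, 110]) cube([99, 16, 1524]);
translate([362, 75, 110]) cube([99, 16, 1524]);
translate([555, 75, 110]) cube([99, 16, 1524]);
translate([748, 75, 110]) cube([99, 16, 1524]);
translate([941, 75, 110]) cube([99, 16, 1524]);
translate([1134, 75, 110]) cube([99, 16, 1524]);
translate([1327, 75, 110]) cube([99, 16, 1524]);
translate([1520, 75, 110]) cube([99, 16, 1524]);
translate([1713, 75, 110]) cube([99, 16, 1524]);
translate([1906, 75, 110]) cube([99, 16, 1524]);


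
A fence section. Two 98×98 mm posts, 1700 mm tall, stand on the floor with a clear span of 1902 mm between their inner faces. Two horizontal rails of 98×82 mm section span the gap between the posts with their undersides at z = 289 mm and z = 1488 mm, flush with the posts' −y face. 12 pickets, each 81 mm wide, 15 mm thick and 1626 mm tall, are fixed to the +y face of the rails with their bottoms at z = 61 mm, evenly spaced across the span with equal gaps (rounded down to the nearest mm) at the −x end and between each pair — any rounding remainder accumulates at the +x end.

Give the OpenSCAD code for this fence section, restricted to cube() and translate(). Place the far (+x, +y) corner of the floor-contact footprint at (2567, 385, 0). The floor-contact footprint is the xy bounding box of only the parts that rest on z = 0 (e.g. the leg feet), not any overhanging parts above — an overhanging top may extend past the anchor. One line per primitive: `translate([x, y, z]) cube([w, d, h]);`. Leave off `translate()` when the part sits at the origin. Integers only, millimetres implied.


translate([469, 287, 0]) cube([98, 98, 1700]);
translate([2469, 287, 0]) cube([98, 98, 1700]);
translate([567, 287, 289]) cube([1902, 98, 82]);
translate([567, 287, 1488]) cube([1902, 98, 82]);
translate([638, 385, 61]) cube([81, 15, 1626]);
translate([790, 385, 61]) cube([81, 15, 1626]);
translate([942, 385, 61]) cube([81, 15, 1626]);
translate([1094, 385, 61]) cube([81, 15, 1626]);
translate([1246, 385, 61]) cube([81, 15, 1626]);
translate([1398, 385, 61]) cube([81, 15, 1626]);
translate([1550, 385, 61]) cube([81, 15, 1626]);
translate([1702, 385, 61]) cube([81, 15, 1626]);
translate([1854, 385, 61]) cube([81, 15, 1626]);
translate([2006, 385, 61]) cube([81, 15, 1626]);
translate([2158, 385, 61]) cube([81, 15, 1626]);
translate([2310, 385, 61]) cube([81, 15, 1626]);


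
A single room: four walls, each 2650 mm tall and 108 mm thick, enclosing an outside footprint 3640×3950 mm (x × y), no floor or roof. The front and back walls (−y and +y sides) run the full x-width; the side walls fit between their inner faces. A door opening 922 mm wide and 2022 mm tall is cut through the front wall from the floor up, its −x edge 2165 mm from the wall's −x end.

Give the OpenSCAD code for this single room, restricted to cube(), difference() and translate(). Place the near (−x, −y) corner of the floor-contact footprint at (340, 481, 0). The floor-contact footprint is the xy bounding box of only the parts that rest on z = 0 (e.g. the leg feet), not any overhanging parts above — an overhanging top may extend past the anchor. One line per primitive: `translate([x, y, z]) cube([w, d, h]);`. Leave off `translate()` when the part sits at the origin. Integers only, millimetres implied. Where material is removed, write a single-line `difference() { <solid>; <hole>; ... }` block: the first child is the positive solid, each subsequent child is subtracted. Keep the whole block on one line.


difference() { translate([340, 481, 0]) cube([3640, 108, 2650]); translate([2505, 481, 0]) cube([922, 108, 2022]); }
translate([340, 4323, 0]) cube([3640, 108, 2650]);
translate([340, 589, 0]) cube([108, 3734, 2650]);
translate([3872, 589, 0]) cube([108, 3734, 2650]);


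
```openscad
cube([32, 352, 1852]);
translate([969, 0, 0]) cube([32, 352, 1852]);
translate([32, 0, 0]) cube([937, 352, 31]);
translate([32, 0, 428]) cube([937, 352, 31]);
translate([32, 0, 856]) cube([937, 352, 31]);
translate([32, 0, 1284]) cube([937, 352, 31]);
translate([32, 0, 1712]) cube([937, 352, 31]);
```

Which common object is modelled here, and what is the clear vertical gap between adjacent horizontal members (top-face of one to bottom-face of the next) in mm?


A bookshelf. The clear shelf gap is 397 mm.

Two tall side panels with 5 horizontal boards between them — a bookshelf. The first two shelf undersides are at z = 0 and z = 428; with shelf thickness 31, the clear gap is 428 − 0 − 31 = 397 mm.


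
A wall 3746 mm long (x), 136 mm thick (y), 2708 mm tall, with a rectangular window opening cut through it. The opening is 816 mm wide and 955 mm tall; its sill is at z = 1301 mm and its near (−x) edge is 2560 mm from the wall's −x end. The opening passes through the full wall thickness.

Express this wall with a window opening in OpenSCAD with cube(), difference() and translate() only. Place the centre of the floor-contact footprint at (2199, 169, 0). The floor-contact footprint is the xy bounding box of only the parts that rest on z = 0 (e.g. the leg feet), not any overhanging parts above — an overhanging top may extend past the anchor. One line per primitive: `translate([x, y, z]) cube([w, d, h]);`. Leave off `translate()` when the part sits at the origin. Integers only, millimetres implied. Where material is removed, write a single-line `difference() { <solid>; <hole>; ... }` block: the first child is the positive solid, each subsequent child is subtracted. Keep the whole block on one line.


difference() { translate([326, 101, 0]) cube([3746, 136, 2708]); translate([2886, 101, 1301]) cube([816, 136, 955]); }


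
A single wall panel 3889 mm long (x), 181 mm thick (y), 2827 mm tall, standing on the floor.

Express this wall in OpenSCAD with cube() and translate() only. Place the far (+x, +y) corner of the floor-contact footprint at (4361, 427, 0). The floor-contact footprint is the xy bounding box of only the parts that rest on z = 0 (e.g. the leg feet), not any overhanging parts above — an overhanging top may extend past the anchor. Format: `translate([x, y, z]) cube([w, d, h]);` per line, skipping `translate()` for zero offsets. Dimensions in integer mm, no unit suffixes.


translate([472, 246, 0]) cube([3889, 181, 2827]);


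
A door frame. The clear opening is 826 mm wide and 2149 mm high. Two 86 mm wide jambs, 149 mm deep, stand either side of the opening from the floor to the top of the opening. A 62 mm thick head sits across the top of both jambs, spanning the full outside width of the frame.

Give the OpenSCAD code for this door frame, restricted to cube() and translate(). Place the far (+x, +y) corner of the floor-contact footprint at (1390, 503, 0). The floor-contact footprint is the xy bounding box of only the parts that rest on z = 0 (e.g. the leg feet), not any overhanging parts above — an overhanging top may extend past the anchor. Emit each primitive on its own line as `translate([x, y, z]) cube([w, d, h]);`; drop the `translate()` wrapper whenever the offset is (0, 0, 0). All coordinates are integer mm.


translate([392, 354, 0]) cube([86, 149, 2149]);
translate([1304, 354, 0]) cube([86, 149, 2149]);
translate([392, 354, 2149]) cube([998, 149, 62]);


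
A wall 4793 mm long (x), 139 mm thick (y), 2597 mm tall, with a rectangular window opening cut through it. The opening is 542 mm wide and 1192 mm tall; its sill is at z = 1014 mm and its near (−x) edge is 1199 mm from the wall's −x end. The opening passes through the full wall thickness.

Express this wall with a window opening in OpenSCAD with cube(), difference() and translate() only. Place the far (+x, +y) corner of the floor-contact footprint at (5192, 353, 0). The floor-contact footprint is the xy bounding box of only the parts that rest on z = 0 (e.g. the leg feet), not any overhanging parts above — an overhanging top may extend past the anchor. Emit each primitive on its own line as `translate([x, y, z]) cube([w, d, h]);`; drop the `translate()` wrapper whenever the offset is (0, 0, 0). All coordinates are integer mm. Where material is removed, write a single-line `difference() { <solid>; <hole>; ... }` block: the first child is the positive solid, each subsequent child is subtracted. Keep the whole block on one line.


difference() { translate([399, 214, 0]) cube([4793, 139, 2597]); translate([1598, 214, 1014]) cube([542, 139, 1192]); }


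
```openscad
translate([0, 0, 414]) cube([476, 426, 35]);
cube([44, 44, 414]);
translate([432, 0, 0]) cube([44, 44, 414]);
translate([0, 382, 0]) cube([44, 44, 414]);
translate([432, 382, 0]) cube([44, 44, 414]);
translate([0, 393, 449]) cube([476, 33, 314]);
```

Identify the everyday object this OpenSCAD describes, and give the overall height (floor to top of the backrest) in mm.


A chair. The overall height is 763 mm.

A slab on four corner posts with a tall panel at the back — a chair. The seat slab sits at z = 414 with thickness 35, and the 314 mm backrest starts at the seat top, so the overall height is 414 + 35 + 314 = 763 mm.


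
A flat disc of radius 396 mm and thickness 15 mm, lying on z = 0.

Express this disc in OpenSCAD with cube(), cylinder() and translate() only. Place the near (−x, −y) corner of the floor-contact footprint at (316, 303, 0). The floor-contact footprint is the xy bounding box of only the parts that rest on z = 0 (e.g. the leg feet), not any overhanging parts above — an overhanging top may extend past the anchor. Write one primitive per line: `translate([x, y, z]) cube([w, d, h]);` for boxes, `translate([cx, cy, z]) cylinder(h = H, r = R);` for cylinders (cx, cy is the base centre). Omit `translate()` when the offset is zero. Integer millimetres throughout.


translate([712, 699, 0]) cylinder(h = 15, r = 396);


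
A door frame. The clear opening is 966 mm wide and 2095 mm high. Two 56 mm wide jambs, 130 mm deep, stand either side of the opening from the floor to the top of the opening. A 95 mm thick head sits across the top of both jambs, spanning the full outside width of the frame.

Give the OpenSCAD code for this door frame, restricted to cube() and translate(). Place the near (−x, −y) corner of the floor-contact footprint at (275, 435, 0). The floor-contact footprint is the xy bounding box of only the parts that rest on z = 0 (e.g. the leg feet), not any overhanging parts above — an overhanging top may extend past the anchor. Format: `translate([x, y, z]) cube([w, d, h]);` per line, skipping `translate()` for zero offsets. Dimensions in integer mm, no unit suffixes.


translate([275, 435, 0]) cube([56, 130, 2095]);
translate([1297, 435, 0]) cube([56, 130, 2095]);
translate([275, 435, 2095]) cube([1078, 130, 95]);


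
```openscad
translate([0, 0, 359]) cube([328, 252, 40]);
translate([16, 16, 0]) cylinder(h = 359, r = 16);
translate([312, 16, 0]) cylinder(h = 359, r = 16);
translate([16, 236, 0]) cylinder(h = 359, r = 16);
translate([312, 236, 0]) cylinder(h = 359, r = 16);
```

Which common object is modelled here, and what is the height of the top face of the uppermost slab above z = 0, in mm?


A stool. The seat height is 399 mm.

A 328×252×40 slab at z = 359 on four corner cylinders — a stool. The seat top is 359 + 40 = 399 mm.


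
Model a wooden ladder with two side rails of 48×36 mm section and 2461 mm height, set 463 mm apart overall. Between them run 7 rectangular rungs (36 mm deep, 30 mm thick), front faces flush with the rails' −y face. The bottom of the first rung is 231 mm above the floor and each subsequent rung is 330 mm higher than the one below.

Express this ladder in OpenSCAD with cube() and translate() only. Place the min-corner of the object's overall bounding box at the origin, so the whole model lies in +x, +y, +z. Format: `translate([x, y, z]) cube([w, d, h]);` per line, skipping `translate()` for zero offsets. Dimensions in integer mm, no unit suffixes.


cube([48, 36, 2461]);
translate([415, 0, 0]) cube([48, 36, 2461]);
translate([48, 0, 231]) cube([367, 36, 30]);
translate([48, 0, 561]) cube([367, 36, 30]);
translate([48, 0, 891]) cube([367, 36, 30]);
translate([48, 0, 1221]) cube([367, 36, 30]);
translate([48, 0, 1551]) cube([367, 36, 30]);
translate([48, 0, 1881]) cube([367, 36, 30]);
translate([48, 0, 2211]) cube([367, 36, 30]);


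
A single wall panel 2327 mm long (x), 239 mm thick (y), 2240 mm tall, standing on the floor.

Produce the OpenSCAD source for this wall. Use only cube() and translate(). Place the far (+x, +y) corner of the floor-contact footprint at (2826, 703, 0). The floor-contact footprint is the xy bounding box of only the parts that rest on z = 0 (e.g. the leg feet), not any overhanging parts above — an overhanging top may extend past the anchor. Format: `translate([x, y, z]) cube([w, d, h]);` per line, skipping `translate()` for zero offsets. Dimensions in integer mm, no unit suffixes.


translate([499, 464, 0]) cube([2327, 239, 2240]);


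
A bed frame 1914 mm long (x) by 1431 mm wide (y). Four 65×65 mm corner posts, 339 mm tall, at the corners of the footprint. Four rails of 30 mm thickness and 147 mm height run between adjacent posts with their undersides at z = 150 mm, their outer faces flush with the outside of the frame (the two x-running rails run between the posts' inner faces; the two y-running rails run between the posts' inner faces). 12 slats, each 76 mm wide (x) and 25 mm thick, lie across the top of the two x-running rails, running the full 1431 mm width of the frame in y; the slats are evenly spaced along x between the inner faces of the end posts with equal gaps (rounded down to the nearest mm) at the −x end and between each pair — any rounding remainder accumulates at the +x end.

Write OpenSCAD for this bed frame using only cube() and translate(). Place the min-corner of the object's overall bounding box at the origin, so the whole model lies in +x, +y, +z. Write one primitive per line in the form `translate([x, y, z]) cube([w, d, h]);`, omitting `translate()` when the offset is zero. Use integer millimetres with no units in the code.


cube([65, 65, 339]);
translate([0, 1366, 0]) cube([65, 65, 339]);
translate([1849, 0, 0]) cube([65, 65, 339]);
translate([1849, 1366, 0]) cube([65, 65, 339]);
translate([65, 0, 150]) cube([1784, 30, 147]);
translate([65, 1401, 150]) cube([1784, 30, 147]);
translate([0, 65, 150]) cube([30, 1301, 147]);
translate([1884, 65, 150]) cube([30, 1301, 147]);
translate([132, 0, 297]) cube([76, 1431, 25]);
translate([275, 0, 297]) cube([76, 1431, 25]);
translate([418, 0, 297]) cube([76, 1431, 25]);
translate([561, 0, 297]) cube([76, 1431, 25]);
translate([704, 0, 297]) cube([76, 1431, 25]);
translate([847, 0, 297]) cube([76, 1431, 25]);
translate([990, 0, 297]) cube([76, 1431, 25]);
translate([1133, 0, 297]) cube([76, 1431, 25]);
translate([1276, 0, 297]) cube([76, 1431, 25]);
translate([1419, 0, 297]) cube([76, 1431, 25]);
translate([1562, 0, 297]) cube([76, 1431, 25]);
translate([1705, 0, 297]) cube([76, 1431, 25]);


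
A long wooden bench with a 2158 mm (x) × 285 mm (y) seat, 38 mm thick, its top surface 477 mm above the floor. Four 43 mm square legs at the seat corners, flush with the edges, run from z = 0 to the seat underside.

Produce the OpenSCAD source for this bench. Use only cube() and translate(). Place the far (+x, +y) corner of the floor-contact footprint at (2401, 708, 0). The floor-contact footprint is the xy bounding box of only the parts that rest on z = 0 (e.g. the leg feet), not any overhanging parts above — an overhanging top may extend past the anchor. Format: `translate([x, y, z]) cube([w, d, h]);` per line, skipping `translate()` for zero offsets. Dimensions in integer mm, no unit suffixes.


// leg_h = 477 − 38 = 439
translate([243, 423, 439]) cube([2158, 285, 38]);
translate([243, 423, 0]) cube([43, 43, 439]);
translate([243, 665, 0]) cube([43, 43, 439]);
translate([2358, 423, 0]) cube([43, 43, 439]);
translate([2358, 665, 0]) cube([43, 43, 439]);


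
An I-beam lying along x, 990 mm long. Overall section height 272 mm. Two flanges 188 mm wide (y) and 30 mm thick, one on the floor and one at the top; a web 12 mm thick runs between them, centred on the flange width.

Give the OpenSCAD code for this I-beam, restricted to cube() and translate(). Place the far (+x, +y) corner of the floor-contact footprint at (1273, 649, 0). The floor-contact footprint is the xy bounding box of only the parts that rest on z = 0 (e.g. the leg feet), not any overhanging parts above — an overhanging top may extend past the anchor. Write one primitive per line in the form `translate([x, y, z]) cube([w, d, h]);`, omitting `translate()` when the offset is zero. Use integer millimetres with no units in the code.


translate([283, 461, 0]) cube([990, 188, 30]);
translate([283, 549, 30]) cube([990, 12, 212]);
translate([283, 461, 242]) cube([990, 188, 30]);


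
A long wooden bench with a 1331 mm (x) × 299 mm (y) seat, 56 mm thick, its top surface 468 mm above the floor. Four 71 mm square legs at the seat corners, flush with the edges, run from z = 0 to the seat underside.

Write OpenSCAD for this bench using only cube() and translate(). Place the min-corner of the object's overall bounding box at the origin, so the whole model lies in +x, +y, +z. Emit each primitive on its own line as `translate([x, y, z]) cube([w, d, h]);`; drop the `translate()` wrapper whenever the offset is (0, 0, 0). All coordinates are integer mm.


// leg_h = 468 − 56 = 412
translate([0, 0, 412]) cube([1331, 299, 56]);
cube([71, 71, 412]);
translate([0, 228, 0]) cube([71, 71, 412]);
translate([1260, 0, 0]) cube([71, 71, 412]);
translate([1260, 228, 0]) cube([71, 71, 412]);


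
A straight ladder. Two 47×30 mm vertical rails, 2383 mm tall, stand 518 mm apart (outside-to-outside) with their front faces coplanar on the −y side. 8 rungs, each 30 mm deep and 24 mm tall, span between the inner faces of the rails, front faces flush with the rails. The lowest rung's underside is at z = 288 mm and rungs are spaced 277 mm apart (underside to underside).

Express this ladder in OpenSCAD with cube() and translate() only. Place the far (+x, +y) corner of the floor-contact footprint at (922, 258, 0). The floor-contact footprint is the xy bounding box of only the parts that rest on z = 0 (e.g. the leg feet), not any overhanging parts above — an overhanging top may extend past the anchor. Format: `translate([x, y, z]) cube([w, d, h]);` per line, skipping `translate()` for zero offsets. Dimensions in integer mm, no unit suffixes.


// rung span = 518 - 2*47 = 424
// rung[k] z = 288 + k*277
translate([404, 228, 0]) cube([47, 30, 2383]);
translate([875, 228, 0]) cube([47, 30, 2383]);
translate([451, 228, 288]) cube([424, 30, 24]);
translate([451, 228, 565]) cube([424, 30, 24]);
translate([451, 228, 842]) cube([424, 30, 24]);
translate([451, 228, 1119]) cube([424, 30, 24]);
translate([451, 228, 1396]) cube([424, 30, 24]);
translate([451, 228, 1673]) cube([424, 30, 24]);
translate([451, 228, 1950]) cube([424, 30, 24]);
translate([451, 228, 2227]) cube([424, 30, 24]);


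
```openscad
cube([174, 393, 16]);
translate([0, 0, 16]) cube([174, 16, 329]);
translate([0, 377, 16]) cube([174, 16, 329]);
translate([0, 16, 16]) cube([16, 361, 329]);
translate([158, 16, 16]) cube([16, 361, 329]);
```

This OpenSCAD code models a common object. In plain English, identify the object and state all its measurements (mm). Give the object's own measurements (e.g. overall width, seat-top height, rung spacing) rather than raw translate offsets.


An open-topped rectangular box: outside dimensions 174×393×345 mm, with a uniform wall and base thickness of 16 mm. The base is a full 174×393 slab on the floor; four walls sit on top of the base. The front and back walls (the −y and +y sides) span the full width; the two side walls fit between them.


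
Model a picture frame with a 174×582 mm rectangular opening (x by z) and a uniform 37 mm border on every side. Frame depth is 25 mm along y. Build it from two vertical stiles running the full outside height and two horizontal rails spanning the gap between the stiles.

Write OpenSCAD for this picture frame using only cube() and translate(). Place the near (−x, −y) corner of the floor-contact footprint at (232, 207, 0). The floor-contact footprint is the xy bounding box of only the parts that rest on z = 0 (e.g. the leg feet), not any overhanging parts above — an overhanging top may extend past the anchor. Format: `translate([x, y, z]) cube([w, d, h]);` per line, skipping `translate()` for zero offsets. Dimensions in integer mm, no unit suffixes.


translate([232, 207, 0]) cube([37, 25, 656]);
translate([443, 207, 0]) cube([37, 25, 656]);
translate([269, 207, 0]) cube([174, 25, 37]);
translate([269, 207, 619]) cube([174, 25, 37]);


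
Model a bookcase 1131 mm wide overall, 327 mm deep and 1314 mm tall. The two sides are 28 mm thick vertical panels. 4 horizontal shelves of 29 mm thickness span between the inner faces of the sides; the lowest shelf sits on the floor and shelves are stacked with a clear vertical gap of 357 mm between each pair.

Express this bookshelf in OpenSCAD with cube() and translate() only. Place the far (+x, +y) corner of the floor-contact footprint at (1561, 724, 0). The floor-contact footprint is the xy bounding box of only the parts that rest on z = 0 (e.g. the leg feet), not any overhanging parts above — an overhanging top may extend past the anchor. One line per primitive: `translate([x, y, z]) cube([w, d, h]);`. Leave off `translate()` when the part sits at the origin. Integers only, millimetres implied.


translate([430, 397, 0]) cube([28, 327, 1314]);
translate([1533, 397, 0]) cube([28, 327, 1314]);
translate([458, 397, 0]) cube([1075, 327, 29]);
translate([458, 397, 386]) cube([1075, 327, 29]);
translate([458, 397, 772]) cube([1075, 327, 29]);
translate([458, 397, 1158]) cube([1075, 327, 29]);


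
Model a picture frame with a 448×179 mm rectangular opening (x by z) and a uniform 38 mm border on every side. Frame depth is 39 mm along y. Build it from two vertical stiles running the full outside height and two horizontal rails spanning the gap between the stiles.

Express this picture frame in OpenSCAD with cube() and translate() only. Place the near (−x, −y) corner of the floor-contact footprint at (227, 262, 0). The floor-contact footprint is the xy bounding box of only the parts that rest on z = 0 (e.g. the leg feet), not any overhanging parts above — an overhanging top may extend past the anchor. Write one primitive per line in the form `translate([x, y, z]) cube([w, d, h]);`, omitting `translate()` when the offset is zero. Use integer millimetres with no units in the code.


translate([227, 262, 0]) cube([38, 39, 255]);
translate([713, 262, 0]) cube([38, 39, 255]);
translate([265, 262, 0]) cube([448, 39, 38]);
translate([265, 262, 217]) cube([448, 39, 38]);


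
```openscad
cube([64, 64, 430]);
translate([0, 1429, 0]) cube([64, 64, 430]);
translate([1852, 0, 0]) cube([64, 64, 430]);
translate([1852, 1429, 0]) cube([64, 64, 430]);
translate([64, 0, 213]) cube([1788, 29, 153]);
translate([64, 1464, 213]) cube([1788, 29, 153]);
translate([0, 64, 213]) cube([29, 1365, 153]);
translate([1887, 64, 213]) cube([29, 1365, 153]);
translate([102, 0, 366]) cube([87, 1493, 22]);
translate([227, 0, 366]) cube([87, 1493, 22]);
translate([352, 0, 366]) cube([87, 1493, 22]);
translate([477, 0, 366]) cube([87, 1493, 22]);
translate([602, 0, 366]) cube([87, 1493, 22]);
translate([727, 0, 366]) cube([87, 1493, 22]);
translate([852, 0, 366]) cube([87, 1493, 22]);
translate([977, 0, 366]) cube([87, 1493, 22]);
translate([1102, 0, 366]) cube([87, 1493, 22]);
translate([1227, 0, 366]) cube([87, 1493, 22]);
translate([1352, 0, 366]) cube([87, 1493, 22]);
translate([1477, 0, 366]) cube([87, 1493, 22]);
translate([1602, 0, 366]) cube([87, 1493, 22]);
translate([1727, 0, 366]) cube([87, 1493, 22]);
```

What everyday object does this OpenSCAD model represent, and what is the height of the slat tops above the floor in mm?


A bed frame. The slat-top height is 388 mm.

Four posts, four rails, and a row of slats — a bed frame. Slats sit on the rails at z = 213 + 153 = 366; with slat thickness 22, the top is 388 mm.


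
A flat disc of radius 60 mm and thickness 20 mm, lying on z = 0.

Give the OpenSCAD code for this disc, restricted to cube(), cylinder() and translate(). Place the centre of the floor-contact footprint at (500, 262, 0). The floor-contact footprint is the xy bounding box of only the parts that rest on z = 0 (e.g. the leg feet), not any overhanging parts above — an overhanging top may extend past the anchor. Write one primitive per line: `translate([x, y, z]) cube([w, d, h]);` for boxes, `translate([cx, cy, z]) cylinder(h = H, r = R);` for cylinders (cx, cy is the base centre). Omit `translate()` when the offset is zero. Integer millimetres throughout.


translate([500, 262, 0]) cylinder(h = 20, r = 60);
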